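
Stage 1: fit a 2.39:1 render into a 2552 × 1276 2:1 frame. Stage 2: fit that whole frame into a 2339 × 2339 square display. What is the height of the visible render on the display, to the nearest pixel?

2.39:1 in 2552×1276: fills the width, so the render is 2552.00 × 1067.78.
2:1 in 2339×2339: fills the width, so the intermediate becomes 2339.00 × 1169.50 — a scale of ×0.9165.
So the render's height is 1067.78 × 0.9165 ≈ 978.66.

979 px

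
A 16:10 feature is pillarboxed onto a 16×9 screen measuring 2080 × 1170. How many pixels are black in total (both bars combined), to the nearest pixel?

Since 1.600 < 1.778, the feature is height-limited.
That makes the image 1872.0000 px wide (1170 × 16/10).
Leftover width: 2080 − 1872.0000 = 208.0000 px.
That's 208.0000 × 1170 ≈ 243360 black pixels.

243360 pixels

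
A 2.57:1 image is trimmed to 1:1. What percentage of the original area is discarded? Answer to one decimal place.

1:1 is narrower than 2.57:1, so the crop keeps the full height and trims the width.
(1.000)/(2.570) ≈ 0.389 of the area survives, leaving 61.09% discarded.

61.1%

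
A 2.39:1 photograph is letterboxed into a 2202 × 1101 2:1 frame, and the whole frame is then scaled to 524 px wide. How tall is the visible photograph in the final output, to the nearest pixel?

Fitted into 2202×1101, the photograph spans the width; its height is 2202 / 2.390 ≈ 921.34 px.
Scaling 2202 → 524 is ×0.2380, so the height becomes 921.34 × 0.2380 ≈ 219.25 px.

219 px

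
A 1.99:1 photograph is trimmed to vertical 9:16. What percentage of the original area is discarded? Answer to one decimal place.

vertical 9:16 is narrower than 1.99:1, so the crop keeps the full height and trims the width.
(0.562)/(1.990) ≈ 0.283 of the area survives, leaving 71.73% discarded.

71.7%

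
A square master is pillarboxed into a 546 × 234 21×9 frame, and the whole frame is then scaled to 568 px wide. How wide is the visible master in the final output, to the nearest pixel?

243 px

In the 546×234 frame the master fills the height: width = 234 × 1/1 ≈ 234.00 px.
The frame scales by 568/546 = 1.0403; 234.00 × 1.0403 ≈ 243.43 px.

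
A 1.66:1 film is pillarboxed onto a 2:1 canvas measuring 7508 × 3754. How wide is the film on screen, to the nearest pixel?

6232 px

1.66:1 is narrower than 2:1, so it spans the full height.
That makes the image 6231.64 px wide (3754 × 1.660).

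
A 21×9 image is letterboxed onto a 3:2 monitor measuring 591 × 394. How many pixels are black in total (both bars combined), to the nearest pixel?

21×9 (2.333) > 3:2 (1.500), so the image fills the width.
Content height = 591 × 9/21 ≈ 253.2857 px.
Black = 394 − 253.2857 = 140.7143 px.
That's 140.7143 × 591 ≈ 83162 black pixels.

83162 pixels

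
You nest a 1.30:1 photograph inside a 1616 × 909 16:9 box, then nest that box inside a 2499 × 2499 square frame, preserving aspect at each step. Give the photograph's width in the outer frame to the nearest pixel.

1.30:1 in 1616×909: fills the height, so the photograph is 1181.70 × 909.00.
Second fit — the 16:9 canvas into 2499×2499 spans the width: 2499.00 × 1405.69 (×1.5464 from 1616×909).
So the photograph's width is 1181.70 × 1.5464 ≈ 1827.39.

1827 px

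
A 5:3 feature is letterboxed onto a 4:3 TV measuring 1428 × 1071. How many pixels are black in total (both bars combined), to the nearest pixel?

5:3 is wider than 4:3, so it spans the full width.
Content height = 1428 × 3/5 ≈ 856.8000 px.
Black = 1071 − 856.8000 = 214.2000 px.
Bar area = 214.2000 × 1428 ≈ 305878 px.

305878 pixels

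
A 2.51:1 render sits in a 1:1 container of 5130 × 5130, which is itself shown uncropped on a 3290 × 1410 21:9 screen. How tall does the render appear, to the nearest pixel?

Inside the 5130×5130 canvas the render is width-limited at 5130.00 × 2043.82.
The 1:1 canvas is height-limited in 3290×1410, giving 1410.00 × 1410.00; scale factor 0.2749.
The render scales with it: height 2043.82 × 0.2749 ≈ 561.75.

562 px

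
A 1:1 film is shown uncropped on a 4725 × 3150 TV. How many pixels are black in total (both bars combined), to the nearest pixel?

4961250 pixels

1:1 is narrower than 3:2, so it spans the full height.
The film is 3150 × 1/1 ≈ 3150.0000 px wide.
Leftover width: 4725 − 3150.0000 = 1575.0000 px.
Bar area = 1575.0000 × 3150 ≈ 4961250 px.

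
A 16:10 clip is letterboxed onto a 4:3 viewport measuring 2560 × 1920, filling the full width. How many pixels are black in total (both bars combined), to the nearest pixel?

819200 pixels

Content height = 2560 × 10/16 ≈ 1600.0000 px.
Leftover height: 1920 − 1600.0000 = 320.0000 px.
Across the 2560-px span: 320.0000 × 2560 ≈ 819200 px.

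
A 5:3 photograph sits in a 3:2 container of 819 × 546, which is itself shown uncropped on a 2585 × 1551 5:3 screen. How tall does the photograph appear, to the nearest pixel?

1396 px

5:3 in 819×546: fills the width, so the photograph is 819.00 × 491.40.
3:2 in 2585×1551: fills the height, so the intermediate becomes 2326.50 × 1551.00 — a scale of ×2.8407.
Applying the same ×2.8407: 491.40 → 1395.90.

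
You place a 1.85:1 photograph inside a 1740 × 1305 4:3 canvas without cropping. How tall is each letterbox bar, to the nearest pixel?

1.85:1 (1.850) > 4:3 (1.333), so the photograph fills the width.
The photograph is 1740 / 1.850 ≈ 940.54 px tall.
Black = 1305 − 940.54 = 364.46 px, or 182.23 per bar.

182 px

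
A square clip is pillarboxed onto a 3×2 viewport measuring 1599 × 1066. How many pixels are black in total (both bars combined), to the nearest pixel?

square (1.000) < 3×2 (1.500), so the clip fills the height.
That makes the image 1066.0000 px wide (1066 × 1/1).
Leftover width: 1599 − 1066.0000 = 533.0000 px.
That's 533.0000 × 1066 ≈ 568178 black pixels.

568178 pixels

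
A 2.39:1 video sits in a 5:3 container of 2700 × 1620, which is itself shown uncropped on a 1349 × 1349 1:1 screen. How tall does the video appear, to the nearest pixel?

First fit — 2.39:1 into 2700×1620 spans the width: 2700.00 × 1129.71.
Second fit — the 5:3 canvas into 1349×1349 spans the width: 1349.00 × 809.40 (×0.4996 from 2700×1620).
The video scales with it: height 1129.71 × 0.4996 ≈ 564.44.

564 px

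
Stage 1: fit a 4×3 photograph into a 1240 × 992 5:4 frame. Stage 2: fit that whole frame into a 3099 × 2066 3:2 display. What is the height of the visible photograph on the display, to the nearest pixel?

Inside the 1240×992 canvas the photograph is width-limited at 1240.00 × 930.00.
Second fit — the 5:4 canvas into 3099×2066 spans the height: 2582.50 × 2066.00 (×2.0827 from 1240×992).
Applying the same ×2.0827: 930.00 → 1936.88.

1937 px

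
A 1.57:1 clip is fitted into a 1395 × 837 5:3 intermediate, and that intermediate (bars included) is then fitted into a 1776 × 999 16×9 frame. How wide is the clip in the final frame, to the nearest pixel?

Inside the 1395×837 canvas the clip is height-limited at 1314.09 × 837.00.
The 5:3 canvas is height-limited in 1776×999, giving 1665.00 × 999.00; scale factor 1.1935.
So the clip's width is 1314.09 × 1.1935 ≈ 1568.43.

1568 px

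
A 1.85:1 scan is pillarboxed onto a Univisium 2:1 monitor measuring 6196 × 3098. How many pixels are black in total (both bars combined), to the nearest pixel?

1439641 pixels

Since 1.850 < 2.000, the scan is height-limited.
That makes the image 5731.3000 px wide (3098 × 1.850).
Leftover width: 6196 − 5731.3000 = 464.7000 px.
Bar area = 464.7000 × 3098 ≈ 1439641 px.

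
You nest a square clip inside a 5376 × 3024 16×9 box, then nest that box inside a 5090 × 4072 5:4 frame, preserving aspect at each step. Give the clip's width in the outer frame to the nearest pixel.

square in 5376×3024: fills the height, so the clip is 3024.00 × 3024.00.
16×9 in 5090×4072: fills the width, so the intermediate becomes 5090.00 × 2863.12 — a scale of ×0.9468.
So the clip's width is 3024.00 × 0.9468 ≈ 2863.12.

2863 px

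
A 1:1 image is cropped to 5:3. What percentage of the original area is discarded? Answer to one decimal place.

5:3 is wider than 1:1, so the crop keeps the full width and trims the height.
(1.000)/(1.667) ≈ 0.600 of the area survives, leaving 40.00% discarded.

40.0%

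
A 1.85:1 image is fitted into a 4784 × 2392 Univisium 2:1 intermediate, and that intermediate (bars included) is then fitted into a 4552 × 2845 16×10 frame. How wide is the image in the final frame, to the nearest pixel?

First fit — 1.85:1 into 4784×2392 spans the height: 4425.20 × 2392.00.
Univisium 2:1 in 4552×2845: fills the width, so the intermediate becomes 4552.00 × 2276.00 — a scale of ×0.9515.
The image scales with it: width 4425.20 × 0.9515 ≈ 4210.60.

4211 px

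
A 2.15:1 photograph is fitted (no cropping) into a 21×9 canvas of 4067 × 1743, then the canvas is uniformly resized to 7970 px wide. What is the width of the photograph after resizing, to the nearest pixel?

7344 px

In the 4067×1743 frame the photograph fills the height: width = 1743 × 2.150 ≈ 3747.45 px.
The frame scales by 7970/4067 = 1.9597; 3747.45 × 1.9597 ≈ 7343.79 px.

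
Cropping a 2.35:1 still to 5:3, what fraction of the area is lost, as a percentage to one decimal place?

The height stays; only width is cut (since 5:3 is narrower than 2.35:1).
Fraction kept = (1.667)/(2.350) ≈ 70.92%, so 29.08% is lost.

29.1%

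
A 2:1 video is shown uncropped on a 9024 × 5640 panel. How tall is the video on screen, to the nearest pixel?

2:1 (2.000) > 16×10 (1.600), so the video fills the width.
That makes the image 4512.00 px tall (9024 × 1/2).

4512 px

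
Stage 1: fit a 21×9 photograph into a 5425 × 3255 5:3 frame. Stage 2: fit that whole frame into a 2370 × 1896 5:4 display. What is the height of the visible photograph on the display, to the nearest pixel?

1016 px

Inside the 5425×3255 canvas the photograph is width-limited at 5425.00 × 2325.00.
Second fit — the 5:3 canvas into 2370×1896 spans the width: 2370.00 × 1422.00 (×0.4369 from 5425×3255).
The photograph scales with it: height 2325.00 × 0.4369 ≈ 1015.71.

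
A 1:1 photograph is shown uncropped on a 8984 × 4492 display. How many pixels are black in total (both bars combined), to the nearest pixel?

20178064 pixels

1:1 is narrower than Univisium 2:1, so it spans the full height.
Content width = 4492 × 1/1 ≈ 4492.0000 px.
Black = 8984 − 4492.0000 = 4492.0000 px.
Bar area = 4492.0000 × 4492 ≈ 20178064 px.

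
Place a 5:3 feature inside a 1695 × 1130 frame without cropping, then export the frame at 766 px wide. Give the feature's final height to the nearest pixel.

460 px

In the 1695×1130 frame the feature fills the width: height = 1695 × 3/5 ≈ 1017.00 px.
Resizing to 766 px wide multiplies everything by 0.4519: 1017.00 → 459.60 px.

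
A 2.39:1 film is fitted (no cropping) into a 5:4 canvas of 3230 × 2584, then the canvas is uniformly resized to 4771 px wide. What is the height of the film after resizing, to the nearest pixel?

1996 px

At 3230×2584 the film is width-limited, so height = 3230 / 2.390 ≈ 1351.46 px.
Resizing to 4771 px wide multiplies everything by 1.4771: 1351.46 → 1996.23 px.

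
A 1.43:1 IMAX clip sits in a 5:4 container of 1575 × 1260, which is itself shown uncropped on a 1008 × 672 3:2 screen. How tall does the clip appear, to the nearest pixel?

587 px

First fit — 1.43:1 IMAX into 1575×1260 spans the width: 1575.00 × 1101.40.
The 5:4 canvas is height-limited in 1008×672, giving 840.00 × 672.00; scale factor 0.5333.
So the clip's height is 1101.40 × 0.5333 ≈ 587.41.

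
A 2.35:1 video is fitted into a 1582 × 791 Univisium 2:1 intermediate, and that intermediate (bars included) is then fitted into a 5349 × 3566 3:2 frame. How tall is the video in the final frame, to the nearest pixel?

Inside the 1582×791 canvas the video is width-limited at 1582.00 × 673.19.
Univisium 2:1 in 5349×3566: fills the width, so the intermediate becomes 5349.00 × 2674.50 — a scale of ×3.3812.
The video scales with it: height 673.19 × 3.3812 ≈ 2276.17.

2276 px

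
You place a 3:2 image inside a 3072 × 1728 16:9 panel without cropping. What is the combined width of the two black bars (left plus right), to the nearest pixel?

480 px

3:2 is narrower than 16:9, so it spans the full height.
That makes the image 2592.00 px wide (1728 × 3/2).
Black = 3072 − 2592.00 = 480.00 px.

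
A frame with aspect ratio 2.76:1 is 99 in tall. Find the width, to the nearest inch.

273 in

Width = 99 × 2.760 = 273.24.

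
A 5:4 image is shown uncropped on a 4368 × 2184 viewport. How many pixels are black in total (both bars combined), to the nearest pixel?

3577392 pixels

Since 1.250 < 2.000, the image is height-limited.
That makes the image 2730.0000 px wide (2184 × 5/4).
Black = 4368 − 2730.0000 = 1638.0000 px.
Across the 2184-px span: 1638.0000 × 2184 ≈ 3577392 px.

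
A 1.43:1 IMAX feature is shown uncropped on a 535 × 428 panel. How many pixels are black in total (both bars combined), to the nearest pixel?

1.43:1 IMAX is wider than 5:4, so it spans the full width.
Content height = 535 / 1.430 ≈ 374.1259 px.
Leftover height: 428 − 374.1259 = 53.8741 px.
Across the 535-px span: 53.8741 × 535 ≈ 28823 px.

28823 pixels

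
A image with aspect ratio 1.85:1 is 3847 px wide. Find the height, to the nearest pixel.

Height = 3847 / 1.850 = 2079.46.

2079 px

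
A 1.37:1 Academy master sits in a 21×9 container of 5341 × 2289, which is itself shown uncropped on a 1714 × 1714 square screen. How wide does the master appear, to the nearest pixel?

First fit — 1.37:1 Academy into 5341×2289 spans the height: 3135.93 × 2289.00.
The 21×9 canvas is width-limited in 1714×1714, giving 1714.00 × 734.57; scale factor 0.3209.
Applying the same ×0.3209: 3135.93 → 1006.36.

1006 px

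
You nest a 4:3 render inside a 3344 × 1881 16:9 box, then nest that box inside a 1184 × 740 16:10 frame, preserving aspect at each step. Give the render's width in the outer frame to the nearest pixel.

888 px

4:3 in 3344×1881: fills the height, so the render is 2508.00 × 1881.00.
The 16:9 canvas is width-limited in 1184×740, giving 1184.00 × 666.00; scale factor 0.3541.
So the render's width is 2508.00 × 0.3541 ≈ 888.00.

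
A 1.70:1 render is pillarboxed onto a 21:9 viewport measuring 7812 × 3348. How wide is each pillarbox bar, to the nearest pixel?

Since 1.700 < 2.333, the render is height-limited.
The render is 3348 × 1.700 ≈ 5691.60 px wide.
7812 − 5691.60 = 2120.40 px of bars (1060.20 each).

1060 px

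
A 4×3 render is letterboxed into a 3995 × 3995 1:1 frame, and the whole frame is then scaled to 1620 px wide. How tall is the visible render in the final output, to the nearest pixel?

Fitted into 3995×3995, the render spans the width; its height is 3995 × 3/4 ≈ 2996.25 px.
Scaling 3995 → 1620 is ×0.4055, so the height becomes 2996.25 × 0.4055 ≈ 1215.00 px.

1215 px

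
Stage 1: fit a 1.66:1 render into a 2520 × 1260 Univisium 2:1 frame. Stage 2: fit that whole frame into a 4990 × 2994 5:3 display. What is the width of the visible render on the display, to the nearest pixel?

4142 px

1.66:1 in 2520×1260: fills the height, so the render is 2091.60 × 1260.00.
Univisium 2:1 in 4990×2994: fills the width, so the intermediate becomes 4990.00 × 2495.00 — a scale of ×1.9802.
The render scales with it: width 2091.60 × 1.9802 ≈ 4141.70.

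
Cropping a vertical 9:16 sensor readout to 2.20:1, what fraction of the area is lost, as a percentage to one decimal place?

74.4%

2.20:1 is wider than vertical 9:16, so the crop keeps the full width and trims the height.
Fraction kept = (0.562)/(2.200) ≈ 25.57%, so 74.43% is lost.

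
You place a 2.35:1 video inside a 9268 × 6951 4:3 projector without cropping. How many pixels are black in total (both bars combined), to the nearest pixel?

2.35:1 is wider than 4:3, so it spans the full width.
Content height = 9268 / 2.350 ≈ 3943.8298 px.
6951 − 3943.8298 = 3007.1702 px of bars.
That's 3007.1702 × 9268 ≈ 27870454 black pixels.

27870454 pixels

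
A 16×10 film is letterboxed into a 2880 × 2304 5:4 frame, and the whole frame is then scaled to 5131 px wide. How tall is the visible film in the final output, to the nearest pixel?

3207 px

In the 2880×2304 frame the film fills the width: height = 2880 × 10/16 ≈ 1800.00 px.
Resizing to 5131 px wide multiplies everything by 1.7816: 1800.00 → 3206.88 px.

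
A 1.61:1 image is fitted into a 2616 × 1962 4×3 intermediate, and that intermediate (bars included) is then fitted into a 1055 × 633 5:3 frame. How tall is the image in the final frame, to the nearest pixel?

First fit — 1.61:1 into 2616×1962 spans the width: 2616.00 × 1624.84.
4×3 in 1055×633: fills the height, so the intermediate becomes 844.00 × 633.00 — a scale of ×0.3226.
Applying the same ×0.3226: 1624.84 → 524.22.

524 px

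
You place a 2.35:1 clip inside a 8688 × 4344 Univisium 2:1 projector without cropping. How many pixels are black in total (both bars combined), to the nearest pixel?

2.35:1 (2.350) > Univisium 2:1 (2.000), so the clip fills the width.
Content height = 8688 / 2.350 ≈ 3697.0213 px.
Black = 4344 − 3697.0213 = 646.9787 px.
That's 646.9787 × 8688 ≈ 5620951 black pixels.

5620951 pixels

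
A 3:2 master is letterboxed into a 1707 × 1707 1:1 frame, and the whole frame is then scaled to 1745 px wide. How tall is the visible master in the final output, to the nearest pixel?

Fitted into 1707×1707, the master spans the width; its height is 1707 × 2/3 ≈ 1138.00 px.
The frame scales by 1745/1707 = 1.0223; 1138.00 × 1.0223 ≈ 1163.33 px.

1163 px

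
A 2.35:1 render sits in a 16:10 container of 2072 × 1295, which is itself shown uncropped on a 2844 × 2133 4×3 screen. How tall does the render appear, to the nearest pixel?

1210 px

2.35:1 in 2072×1295: fills the width, so the render is 2072.00 × 881.70.
Second fit — the 16:10 canvas into 2844×2133 spans the width: 2844.00 × 1777.50 (×1.3726 from 2072×1295).
Applying the same ×1.3726: 881.70 → 1210.21.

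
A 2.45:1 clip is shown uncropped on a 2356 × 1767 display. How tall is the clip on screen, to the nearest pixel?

Since 2.450 > 1.333, the clip is width-limited.
Content height = 2356 / 2.450 ≈ 961.63 px.

962 px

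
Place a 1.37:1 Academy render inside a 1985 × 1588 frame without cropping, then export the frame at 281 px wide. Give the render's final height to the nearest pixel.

205 px

Fitted into 1985×1588, the render spans the width; its height is 1985 / 1.370 ≈ 1448.91 px.
Resizing to 281 px wide multiplies everything by 0.1416: 1448.91 → 205.11 px.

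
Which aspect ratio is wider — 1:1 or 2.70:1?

1 and 2.7; 2.7 > 1.

2.70:1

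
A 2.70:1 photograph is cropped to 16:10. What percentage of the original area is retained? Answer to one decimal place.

16:10 is narrower than 2.70:1, so the crop keeps the full height and trims the width.
Fraction kept = (1.600)/(2.700) ≈ 59.26%.

59.3%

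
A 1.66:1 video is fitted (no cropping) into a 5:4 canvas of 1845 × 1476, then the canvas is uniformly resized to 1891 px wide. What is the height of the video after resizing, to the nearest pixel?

In the 1845×1476 frame the video fills the width: height = 1845 / 1.660 ≈ 1111.45 px.
The frame scales by 1891/1845 = 1.0249; 1111.45 × 1.0249 ≈ 1139.16 px.

1139 px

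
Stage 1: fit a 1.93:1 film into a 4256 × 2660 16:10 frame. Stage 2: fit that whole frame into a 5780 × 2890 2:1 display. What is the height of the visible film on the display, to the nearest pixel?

First fit — 1.93:1 into 4256×2660 spans the width: 4256.00 × 2205.18.
Second fit — the 16:10 canvas into 5780×2890 spans the height: 4624.00 × 2890.00 (×1.0865 from 4256×2660).
So the film's height is 2205.18 × 1.0865 ≈ 2395.85.

2396 px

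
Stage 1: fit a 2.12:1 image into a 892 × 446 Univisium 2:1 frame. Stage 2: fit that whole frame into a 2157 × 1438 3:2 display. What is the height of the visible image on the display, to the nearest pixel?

2.12:1 in 892×446: fills the width, so the image is 892.00 × 420.75.
The Univisium 2:1 canvas is width-limited in 2157×1438, giving 2157.00 × 1078.50; scale factor 2.4182.
Applying the same ×2.4182: 420.75 → 1017.45.

1017 px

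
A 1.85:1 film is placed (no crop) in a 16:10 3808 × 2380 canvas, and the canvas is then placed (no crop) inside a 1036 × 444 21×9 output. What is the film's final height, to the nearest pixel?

First fit — 1.85:1 into 3808×2380 spans the width: 3808.00 × 2058.38.
The 16:10 canvas is height-limited in 1036×444, giving 710.40 × 444.00; scale factor 0.1866.
Applying the same ×0.1866: 2058.38 → 384.00.

384 px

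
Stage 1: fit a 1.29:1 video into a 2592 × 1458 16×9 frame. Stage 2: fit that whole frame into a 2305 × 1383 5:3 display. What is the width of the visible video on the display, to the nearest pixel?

First fit — 1.29:1 into 2592×1458 spans the height: 1880.82 × 1458.00.
Second fit — the 16×9 canvas into 2305×1383 spans the width: 2305.00 × 1296.56 (×0.8893 from 2592×1458).
The video scales with it: width 1880.82 × 0.8893 ≈ 1672.57.

1673 px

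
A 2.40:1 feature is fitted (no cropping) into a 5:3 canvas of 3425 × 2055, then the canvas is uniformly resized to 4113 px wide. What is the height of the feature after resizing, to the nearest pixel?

Fitted into 3425×2055, the feature spans the width; its height is 3425 / 2.400 ≈ 1427.08 px.
The frame scales by 4113/3425 = 1.2009; 1427.08 × 1.2009 ≈ 1713.75 px.

1714 px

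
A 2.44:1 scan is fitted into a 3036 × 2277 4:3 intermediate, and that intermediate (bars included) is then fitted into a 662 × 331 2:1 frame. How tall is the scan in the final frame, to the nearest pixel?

First fit — 2.44:1 into 3036×2277 spans the width: 3036.00 × 1244.26.
The 4:3 canvas is height-limited in 662×331, giving 441.33 × 331.00; scale factor 0.1454.
Applying the same ×0.1454: 1244.26 → 180.87.

181 px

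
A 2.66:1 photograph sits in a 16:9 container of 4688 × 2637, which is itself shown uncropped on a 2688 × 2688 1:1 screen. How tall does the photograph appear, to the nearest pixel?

1011 px

2.66:1 in 4688×2637: fills the width, so the photograph is 4688.00 × 1762.41.
The 16:9 canvas is width-limited in 2688×2688, giving 2688.00 × 1512.00; scale factor 0.5734.
Applying the same ×0.5734: 1762.41 → 1010.53.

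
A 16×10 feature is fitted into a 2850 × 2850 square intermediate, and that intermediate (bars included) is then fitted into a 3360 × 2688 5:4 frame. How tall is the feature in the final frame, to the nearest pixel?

1680 px

Inside the 2850×2850 canvas the feature is width-limited at 2850.00 × 1781.25.
The square canvas is height-limited in 3360×2688, giving 2688.00 × 2688.00; scale factor 0.9432.
Applying the same ×0.9432: 1781.25 → 1680.00.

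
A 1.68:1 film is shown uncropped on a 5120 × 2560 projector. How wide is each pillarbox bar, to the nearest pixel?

410 px

Since 1.680 < 2.000, the film is height-limited.
That makes the image 4300.80 px wide (2560 × 1.680).
Black = 5120 − 4300.80 = 819.20 px, or 409.60 per bar.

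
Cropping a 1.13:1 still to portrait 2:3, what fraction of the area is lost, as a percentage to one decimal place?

41.0%

The height stays; only width is cut (since portrait 2:3 is narrower than 1.13:1).
Fraction kept = (0.667)/(1.130) ≈ 59.00%, so 41.00% is lost.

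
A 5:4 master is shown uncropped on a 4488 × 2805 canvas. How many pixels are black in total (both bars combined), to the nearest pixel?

5:4 (1.250) < 16:10 (1.600), so the master fills the height.
The master is 2805 × 5/4 ≈ 3506.2500 px wide.
4488 − 3506.2500 = 981.7500 px of bars.
That's 981.7500 × 2805 ≈ 2753809 black pixels.

2753809 pixels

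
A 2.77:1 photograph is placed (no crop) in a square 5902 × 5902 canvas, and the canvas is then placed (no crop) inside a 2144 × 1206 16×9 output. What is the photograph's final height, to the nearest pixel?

435 px

Inside the 5902×5902 canvas the photograph is width-limited at 5902.00 × 2130.69.
The square canvas is height-limited in 2144×1206, giving 1206.00 × 1206.00; scale factor 0.2043.
The photograph scales with it: height 2130.69 × 0.2043 ≈ 435.38.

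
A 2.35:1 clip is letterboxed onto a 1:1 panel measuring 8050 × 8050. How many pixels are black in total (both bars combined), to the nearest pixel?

37226968 pixels

Since 2.350 > 1.000, the clip is width-limited.
That makes the image 3425.5319 px tall (8050 / 2.350).
8050 − 3425.5319 = 4624.4681 px of bars.
That's 4624.4681 × 8050 ≈ 37226968 black pixels.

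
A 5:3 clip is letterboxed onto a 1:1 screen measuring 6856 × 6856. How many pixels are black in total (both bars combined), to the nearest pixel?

5:3 is wider than 1:1, so it spans the full width.
Content height = 6856 × 3/5 ≈ 4113.6000 px.
Black = 6856 − 4113.6000 = 2742.4000 px.
Across the 6856-px span: 2742.4000 × 6856 ≈ 18801894 px.

18801894 pixels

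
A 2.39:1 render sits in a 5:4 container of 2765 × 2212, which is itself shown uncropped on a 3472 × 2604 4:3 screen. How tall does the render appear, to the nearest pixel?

First fit — 2.39:1 into 2765×2212 spans the width: 2765.00 × 1156.90.
The 5:4 canvas is height-limited in 3472×2604, giving 3255.00 × 2604.00; scale factor 1.1772.
So the render's height is 1156.90 × 1.1772 ≈ 1361.92.

1362 px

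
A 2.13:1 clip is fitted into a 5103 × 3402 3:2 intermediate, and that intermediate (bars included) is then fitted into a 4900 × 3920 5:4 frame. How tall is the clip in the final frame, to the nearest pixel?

First fit — 2.13:1 into 5103×3402 spans the width: 5103.00 × 2395.77.
3:2 in 4900×3920: fills the width, so the intermediate becomes 4900.00 × 3266.67 — a scale of ×0.9602.
So the clip's height is 2395.77 × 0.9602 ≈ 2300.47.

2300 px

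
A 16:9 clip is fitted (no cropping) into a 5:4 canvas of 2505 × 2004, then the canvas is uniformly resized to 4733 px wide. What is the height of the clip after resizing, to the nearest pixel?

2662 px

At 2505×2004 the clip is width-limited, so height = 2505 × 9/16 ≈ 1409.06 px.
Resizing to 4733 px wide multiplies everything by 1.8894: 1409.06 → 2662.31 px.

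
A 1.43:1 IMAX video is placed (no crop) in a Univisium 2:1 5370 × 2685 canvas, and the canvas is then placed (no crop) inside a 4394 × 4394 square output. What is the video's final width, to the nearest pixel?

1.43:1 IMAX in 5370×2685: fills the height, so the video is 3839.55 × 2685.00.
Second fit — the Univisium 2:1 canvas into 4394×4394 spans the width: 4394.00 × 2197.00 (×0.8182 from 5370×2685).
Applying the same ×0.8182: 3839.55 → 3141.71.

3142 px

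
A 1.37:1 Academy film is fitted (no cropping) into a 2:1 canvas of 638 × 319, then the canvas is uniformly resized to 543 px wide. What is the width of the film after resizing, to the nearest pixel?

372 px

Fitted into 638×319, the film spans the height; its width is 319 × 1.370 ≈ 437.03 px.
The frame scales by 543/638 = 0.8511; 437.03 × 0.8511 ≈ 371.95 px.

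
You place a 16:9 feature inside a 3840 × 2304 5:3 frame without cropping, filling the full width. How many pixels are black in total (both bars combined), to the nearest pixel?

That makes the image 2160.0000 px tall (3840 × 9/16).
Leftover height: 2304 − 2160.0000 = 144.0000 px.
That's 144.0000 × 3840 ≈ 552960 black pixels.

552960 pixels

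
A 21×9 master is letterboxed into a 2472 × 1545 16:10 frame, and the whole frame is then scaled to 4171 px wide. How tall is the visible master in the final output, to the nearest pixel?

1788 px

Fitted into 2472×1545, the master spans the width; its height is 2472 × 9/21 ≈ 1059.43 px.
The frame scales by 4171/2472 = 1.6873; 1059.43 × 1.6873 ≈ 1787.57 px.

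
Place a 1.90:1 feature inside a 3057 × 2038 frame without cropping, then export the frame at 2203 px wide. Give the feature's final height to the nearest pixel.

1159 px

In the 3057×2038 frame the feature fills the width: height = 3057 / 1.900 ≈ 1608.95 px.
Scaling 3057 → 2203 is ×0.7206, so the height becomes 1608.95 × 0.7206 ≈ 1159.47 px.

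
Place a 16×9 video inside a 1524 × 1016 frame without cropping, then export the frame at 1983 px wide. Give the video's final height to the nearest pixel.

In the 1524×1016 frame the video fills the width: height = 1524 × 9/16 ≈ 857.25 px.
The frame scales by 1983/1524 = 1.3012; 857.25 × 1.3012 ≈ 1115.44 px.

1115 px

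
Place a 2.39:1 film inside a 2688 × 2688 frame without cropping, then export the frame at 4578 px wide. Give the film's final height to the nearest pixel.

1915 px

In the 2688×2688 frame the film fills the width: height = 2688 / 2.390 ≈ 1124.69 px.
Scaling 2688 → 4578 is ×1.7031, so the height becomes 1124.69 × 1.7031 ≈ 1915.48 px.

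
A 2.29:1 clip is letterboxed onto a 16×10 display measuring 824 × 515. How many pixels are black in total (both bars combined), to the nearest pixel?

Since 2.290 > 1.600, the clip is width-limited.
That makes the image 359.8253 px tall (824 / 2.290).
Black = 515 − 359.8253 = 155.1747 px.
Bar area = 155.1747 × 824 ≈ 127864 px.

127864 pixels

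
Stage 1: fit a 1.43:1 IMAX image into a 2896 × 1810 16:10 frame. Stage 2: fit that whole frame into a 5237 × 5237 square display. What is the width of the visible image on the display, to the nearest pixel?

1.43:1 IMAX in 2896×1810: fills the height, so the image is 2588.30 × 1810.00.
The 16:10 canvas is width-limited in 5237×5237, giving 5237.00 × 3273.12; scale factor 1.8084.
Applying the same ×1.8084: 2588.30 → 4680.57.

4681 px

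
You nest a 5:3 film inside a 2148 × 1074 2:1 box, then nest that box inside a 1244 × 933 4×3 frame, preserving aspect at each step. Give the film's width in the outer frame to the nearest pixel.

5:3 in 2148×1074: fills the height, so the film is 1790.00 × 1074.00.
The 2:1 canvas is width-limited in 1244×933, giving 1244.00 × 622.00; scale factor 0.5791.
So the film's width is 1790.00 × 0.5791 ≈ 1036.67.

1037 px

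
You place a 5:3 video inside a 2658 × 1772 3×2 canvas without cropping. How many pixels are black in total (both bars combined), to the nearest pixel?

470998 pixels

5:3 (1.667) > 3×2 (1.500), so the video fills the width.
Content height = 2658 × 3/5 ≈ 1594.8000 px.
Leftover height: 1772 − 1594.8000 = 177.2000 px.
Bar area = 177.2000 × 2658 ≈ 470998 px.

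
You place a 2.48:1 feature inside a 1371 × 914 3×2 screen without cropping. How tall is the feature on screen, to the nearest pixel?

553 px

Since 2.480 > 1.500, the feature is width-limited.
Content height = 1371 / 2.480 ≈ 552.82 px.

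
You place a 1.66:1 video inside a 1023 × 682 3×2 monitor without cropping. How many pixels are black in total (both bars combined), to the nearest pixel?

67247 pixels

1.66:1 is wider than 3×2, so it spans the full width.
The video is 1023 / 1.660 ≈ 616.2651 px tall.
Black = 682 − 616.2651 = 65.7349 px.
That's 65.7349 × 1023 ≈ 67247 black pixels.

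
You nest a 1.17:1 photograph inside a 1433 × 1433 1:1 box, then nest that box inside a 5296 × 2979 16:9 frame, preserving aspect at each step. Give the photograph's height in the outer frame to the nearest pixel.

2546 px

Inside the 1433×1433 canvas the photograph is width-limited at 1433.00 × 1224.79.
1:1 in 5296×2979: fills the height, so the intermediate becomes 2979.00 × 2979.00 — a scale of ×2.0789.
The photograph scales with it: height 1224.79 × 2.0789 ≈ 2546.15.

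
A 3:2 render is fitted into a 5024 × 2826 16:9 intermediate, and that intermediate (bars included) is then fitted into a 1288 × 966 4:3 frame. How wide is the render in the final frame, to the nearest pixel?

First fit — 3:2 into 5024×2826 spans the height: 4239.00 × 2826.00.
Second fit — the 16:9 canvas into 1288×966 spans the width: 1288.00 × 724.50 (×0.2564 from 5024×2826).
So the render's width is 4239.00 × 0.2564 ≈ 1086.75.

1087 px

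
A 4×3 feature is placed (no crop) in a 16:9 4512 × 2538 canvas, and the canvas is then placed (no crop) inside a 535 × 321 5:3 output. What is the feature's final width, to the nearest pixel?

401 px

Inside the 4512×2538 canvas the feature is height-limited at 3384.00 × 2538.00.
16:9 in 535×321: fills the width, so the intermediate becomes 535.00 × 300.94 — a scale of ×0.1186.
Applying the same ×0.1186: 3384.00 → 401.25.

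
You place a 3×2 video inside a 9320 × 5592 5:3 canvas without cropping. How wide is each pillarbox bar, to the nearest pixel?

Since 1.500 < 1.667, the video is height-limited.
Content width = 5592 × 3/2 ≈ 8388.00 px.
9320 − 8388.00 = 932.00 px of bars (466.00 each).

466 px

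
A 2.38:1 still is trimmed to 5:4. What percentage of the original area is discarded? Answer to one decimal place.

Going from 2.38:1 to 5:4 means cutting width while keeping height.
(1.250)/(2.380) ≈ 0.525 of the area survives, leaving 47.48% discarded.

47.5%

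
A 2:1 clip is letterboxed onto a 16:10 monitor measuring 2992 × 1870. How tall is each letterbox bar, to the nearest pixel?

2:1 is wider than 16:10, so it spans the full width.
That makes the image 1496.00 px tall (2992 × 1/2).
Leftover height: 1870 − 1496.00 = 374.00 px → 187.00 each side.

187 px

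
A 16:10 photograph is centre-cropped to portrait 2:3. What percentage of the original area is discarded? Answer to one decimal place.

Going from 16:10 to portrait 2:3 means cutting width while keeping height.
Fraction kept = (0.667)/(1.600) ≈ 41.67%, so 58.33% is lost.

58.3%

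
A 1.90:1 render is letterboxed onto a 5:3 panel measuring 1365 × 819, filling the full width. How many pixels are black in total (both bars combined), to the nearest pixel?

137290 pixels

Content height = 1365 / 1.900 ≈ 718.4211 px.
Leftover height: 819 − 718.4211 = 100.5789 px.
Across the 1365-px span: 100.5789 × 1365 ≈ 137290 px.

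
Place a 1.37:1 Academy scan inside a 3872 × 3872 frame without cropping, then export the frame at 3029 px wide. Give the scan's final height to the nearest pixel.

Fitted into 3872×3872, the scan spans the width; its height is 3872 / 1.370 ≈ 2826.28 px.
The frame scales by 3029/3872 = 0.7823; 2826.28 × 0.7823 ≈ 2210.95 px.

2211 px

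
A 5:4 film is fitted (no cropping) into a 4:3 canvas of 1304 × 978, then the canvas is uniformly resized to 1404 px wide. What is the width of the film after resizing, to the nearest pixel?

1316 px

In the 1304×978 frame the film fills the height: width = 978 × 5/4 ≈ 1222.50 px.
The frame scales by 1404/1304 = 1.0767; 1222.50 × 1.0767 ≈ 1316.25 px.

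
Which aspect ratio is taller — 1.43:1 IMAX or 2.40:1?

1.43 and 2.4; 2.4 > 1.43. The smaller width-to-height ratio is the taller frame.

1.43:1 IMAX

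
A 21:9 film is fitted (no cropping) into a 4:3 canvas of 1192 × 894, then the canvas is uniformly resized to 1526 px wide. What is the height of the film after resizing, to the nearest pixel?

654 px

In the 1192×894 frame the film fills the width: height = 1192 × 9/21 ≈ 510.86 px.
The frame scales by 1526/1192 = 1.2802; 510.86 × 1.2802 ≈ 654.00 px.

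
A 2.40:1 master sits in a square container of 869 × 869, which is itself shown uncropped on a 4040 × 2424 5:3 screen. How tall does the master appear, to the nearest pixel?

1010 px

Inside the 869×869 canvas the master is width-limited at 869.00 × 362.08.
Second fit — the square canvas into 4040×2424 spans the height: 2424.00 × 2424.00 (×2.7894 from 869×869).
Applying the same ×2.7894: 362.08 → 1010.00.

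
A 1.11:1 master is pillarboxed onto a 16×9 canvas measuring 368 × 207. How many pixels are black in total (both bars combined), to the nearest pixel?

1.11:1 (1.110) < 16×9 (1.778), so the master fills the height.
The master is 207 × 1.110 ≈ 229.7700 px wide.
Black = 368 − 229.7700 = 138.2300 px.
Across the 207-px span: 138.2300 × 207 ≈ 28614 px.

28614 pixels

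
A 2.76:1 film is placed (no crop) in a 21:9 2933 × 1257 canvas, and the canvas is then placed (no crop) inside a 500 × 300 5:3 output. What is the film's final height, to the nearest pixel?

181 px

First fit — 2.76:1 into 2933×1257 spans the width: 2933.00 × 1062.68.
The 21:9 canvas is width-limited in 500×300, giving 500.00 × 214.29; scale factor 0.1705.
Applying the same ×0.1705: 1062.68 → 181.16.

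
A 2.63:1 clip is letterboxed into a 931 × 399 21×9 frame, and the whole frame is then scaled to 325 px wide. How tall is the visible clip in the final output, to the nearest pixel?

Fitted into 931×399, the clip spans the width; its height is 931 / 2.630 ≈ 353.99 px.
The frame scales by 325/931 = 0.3491; 353.99 × 0.3491 ≈ 123.57 px.

124 px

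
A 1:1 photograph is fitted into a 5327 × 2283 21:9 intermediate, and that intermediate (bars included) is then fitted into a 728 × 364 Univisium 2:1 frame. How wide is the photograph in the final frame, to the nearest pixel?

Inside the 5327×2283 canvas the photograph is height-limited at 2283.00 × 2283.00.
Second fit — the 21:9 canvas into 728×364 spans the width: 728.00 × 312.00 (×0.1367 from 5327×2283).
The photograph scales with it: width 2283.00 × 0.1367 ≈ 312.00.

312 px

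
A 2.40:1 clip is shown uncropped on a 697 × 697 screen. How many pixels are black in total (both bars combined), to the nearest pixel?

Since 2.400 > 1.000, the clip is width-limited.
Content height = 697 / 2.400 ≈ 290.4167 px.
Black = 697 − 290.4167 = 406.5833 px.
Across the 697-px span: 406.5833 × 697 ≈ 283389 px.

283389 pixels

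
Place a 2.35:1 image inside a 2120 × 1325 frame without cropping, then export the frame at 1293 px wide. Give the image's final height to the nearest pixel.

In the 2120×1325 frame the image fills the width: height = 2120 / 2.350 ≈ 902.13 px.
Scaling 2120 → 1293 is ×0.6099, so the height becomes 902.13 × 0.6099 ≈ 550.21 px.

550 px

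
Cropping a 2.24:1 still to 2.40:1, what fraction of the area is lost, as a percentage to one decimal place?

Going from 2.24:1 to 2.40:1 means cutting height while keeping width.
Fraction kept = (2.240)/(2.400) ≈ 93.33%, so 6.67% is lost.

6.7%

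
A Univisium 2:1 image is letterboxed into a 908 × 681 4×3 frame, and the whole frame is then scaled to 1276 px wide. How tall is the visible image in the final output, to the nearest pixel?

638 px

Fitted into 908×681, the image spans the width; its height is 908 × 1/2 ≈ 454.00 px.
Scaling 908 → 1276 is ×1.4053, so the height becomes 454.00 × 1.4053 ≈ 638.00 px.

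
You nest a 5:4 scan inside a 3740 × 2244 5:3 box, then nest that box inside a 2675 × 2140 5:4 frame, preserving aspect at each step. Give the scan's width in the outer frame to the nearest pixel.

2006 px

First fit — 5:4 into 3740×2244 spans the height: 2805.00 × 2244.00.
5:3 in 2675×2140: fills the width, so the intermediate becomes 2675.00 × 1605.00 — a scale of ×0.7152.
Applying the same ×0.7152: 2805.00 → 2006.25.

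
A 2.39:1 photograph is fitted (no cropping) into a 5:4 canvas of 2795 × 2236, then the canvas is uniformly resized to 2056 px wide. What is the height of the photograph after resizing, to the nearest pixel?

860 px

In the 2795×2236 frame the photograph fills the width: height = 2795 / 2.390 ≈ 1169.46 px.
The frame scales by 2056/2795 = 0.7356; 1169.46 × 0.7356 ≈ 860.25 px.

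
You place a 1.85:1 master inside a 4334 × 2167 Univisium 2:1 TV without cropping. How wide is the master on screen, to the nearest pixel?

4009 px

1.85:1 is narrower than Univisium 2:1, so it spans the full height.
The master is 2167 × 1.850 ≈ 4008.95 px wide.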